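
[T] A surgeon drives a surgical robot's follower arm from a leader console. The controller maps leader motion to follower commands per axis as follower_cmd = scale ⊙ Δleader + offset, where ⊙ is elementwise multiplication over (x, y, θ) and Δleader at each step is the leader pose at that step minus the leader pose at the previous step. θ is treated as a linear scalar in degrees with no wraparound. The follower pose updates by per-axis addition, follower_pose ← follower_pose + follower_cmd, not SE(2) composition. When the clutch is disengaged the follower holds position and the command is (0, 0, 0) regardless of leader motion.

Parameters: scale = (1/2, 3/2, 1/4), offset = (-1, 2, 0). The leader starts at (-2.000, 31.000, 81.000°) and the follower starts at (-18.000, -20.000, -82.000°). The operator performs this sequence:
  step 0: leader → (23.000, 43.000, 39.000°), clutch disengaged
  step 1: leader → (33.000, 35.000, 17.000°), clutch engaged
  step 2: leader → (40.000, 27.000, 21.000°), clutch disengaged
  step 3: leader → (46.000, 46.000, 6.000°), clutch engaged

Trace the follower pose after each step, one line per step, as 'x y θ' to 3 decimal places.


step 0: Δleader=(25.000, 12.000, -42.000°), disengaged; cmd=(0,0,0) → follower holds at (-18.000, -20.000, -82.000°)
step 1: Δleader=(10.000, -8.000, -22.000°), engaged; cmd=(4.000, -10.000, -5.500°) → follower=(-14.000, -30.000, -87.500°)
step 2: Δleader=(7.000, -8.000, 4.000°), disengaged; cmd=(0,0,0) → follower holds at (-14.000, -30.000, -87.500°)
step 3: Δleader=(6.000, 19.000, -15.000°), engaged; cmd=(2.000, 30.500, -3.750°) → follower=(-12.000, 0.500, -91.250°)

-18.000 -20.000 -82.000
-14.000 -30.000 -87.500
-14.000 -30.000 -87.500
-12.000 0.500 -91.250


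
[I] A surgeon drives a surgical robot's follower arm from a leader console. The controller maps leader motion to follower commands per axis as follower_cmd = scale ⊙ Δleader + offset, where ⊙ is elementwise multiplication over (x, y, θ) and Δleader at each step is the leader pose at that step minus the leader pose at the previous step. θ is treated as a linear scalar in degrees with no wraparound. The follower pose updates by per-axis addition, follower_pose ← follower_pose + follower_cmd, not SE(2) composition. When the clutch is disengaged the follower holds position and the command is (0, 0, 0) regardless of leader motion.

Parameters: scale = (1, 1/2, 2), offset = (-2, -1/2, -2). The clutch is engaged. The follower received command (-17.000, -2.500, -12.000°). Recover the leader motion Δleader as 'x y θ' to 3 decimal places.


-15.000 -4.000 -5.000

axis x: (-17.000 − -2) / (1) = -15.000
axis y: (-2.500 − -1/2) / (1/2) = -4.000
axis θ: (-12.000 − -2) / (2) = -5.000


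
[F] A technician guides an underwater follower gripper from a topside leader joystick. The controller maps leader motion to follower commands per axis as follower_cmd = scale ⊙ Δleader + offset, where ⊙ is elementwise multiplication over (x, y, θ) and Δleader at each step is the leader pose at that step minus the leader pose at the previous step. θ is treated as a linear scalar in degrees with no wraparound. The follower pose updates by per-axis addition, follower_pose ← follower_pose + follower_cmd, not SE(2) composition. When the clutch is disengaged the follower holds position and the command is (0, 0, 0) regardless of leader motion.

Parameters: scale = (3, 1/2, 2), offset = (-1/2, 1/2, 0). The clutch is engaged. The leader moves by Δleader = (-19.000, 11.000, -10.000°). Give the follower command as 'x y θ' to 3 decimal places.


axis x: 3·-19.000 + -1/2 = -57.500
axis y: 1/2·11.000 + 1/2 = 6.000
axis θ: 2·-10.000 + 0 = -20.000

-57.500 6.000 -20.000


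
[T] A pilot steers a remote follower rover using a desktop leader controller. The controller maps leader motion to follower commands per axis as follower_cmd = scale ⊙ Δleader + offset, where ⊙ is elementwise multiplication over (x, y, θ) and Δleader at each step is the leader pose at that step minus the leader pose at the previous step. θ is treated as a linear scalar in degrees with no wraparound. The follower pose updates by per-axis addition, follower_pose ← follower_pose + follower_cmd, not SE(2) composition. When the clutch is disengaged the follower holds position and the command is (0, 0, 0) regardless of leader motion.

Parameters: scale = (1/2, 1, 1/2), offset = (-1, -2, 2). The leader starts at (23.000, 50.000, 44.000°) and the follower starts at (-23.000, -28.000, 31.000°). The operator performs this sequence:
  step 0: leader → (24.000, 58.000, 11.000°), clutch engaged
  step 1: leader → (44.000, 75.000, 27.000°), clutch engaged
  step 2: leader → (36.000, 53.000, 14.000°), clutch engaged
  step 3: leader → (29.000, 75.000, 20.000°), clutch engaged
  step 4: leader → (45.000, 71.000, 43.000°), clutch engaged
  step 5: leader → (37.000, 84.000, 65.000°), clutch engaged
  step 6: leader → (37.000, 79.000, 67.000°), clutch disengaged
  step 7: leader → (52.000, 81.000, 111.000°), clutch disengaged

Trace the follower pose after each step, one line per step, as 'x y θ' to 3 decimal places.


step 0: Δleader=(1.000, 8.000, -33.000°), engaged; cmd=(-0.500, 6.000, -14.500°) → follower=(-23.500, -22.000, 16.500°)
step 1: Δleader=(20.000, 17.000, 16.000°), engaged; cmd=(9.000, 15.000, 10.000°) → follower=(-14.500, -7.000, 26.500°)
step 2: Δleader=(-8.000, -22.000, -13.000°), engaged; cmd=(-5.000, -24.000, -4.500°) → follower=(-19.500, -31.000, 22.000°)
step 3: Δleader=(-7.000, 22.000, 6.000°), engaged; cmd=(-4.500, 20.000, 5.000°) → follower=(-24.000, -11.000, 27.000°)
step 4: Δleader=(16.000, -4.000, 23.000°), engaged; cmd=(7.000, -6.000, 13.500°) → follower=(-17.000, -17.000, 40.500°)
step 5: Δleader=(-8.000, 13.000, 22.000°), engaged; cmd=(-5.000, 11.000, 13.000°) → follower=(-22.000, -6.000, 53.500°)
step 6: Δleader=(0.000, -5.000, 2.000°), disengaged; cmd=(0,0,0) → follower holds at (-22.000, -6.000, 53.500°)
step 7: Δleader=(15.000, 2.000, 44.000°), disengaged; cmd=(0,0,0) → follower holds at (-22.000, -6.000, 53.500°)

-23.500 -22.000 16.500
-14.500 -7.000 26.500
-19.500 -31.000 22.000
-24.000 -11.000 27.000
-17.000 -17.000 40.500
-22.000 -6.000 53.500
-22.000 -6.000 53.500
-22.000 -6.000 53.500


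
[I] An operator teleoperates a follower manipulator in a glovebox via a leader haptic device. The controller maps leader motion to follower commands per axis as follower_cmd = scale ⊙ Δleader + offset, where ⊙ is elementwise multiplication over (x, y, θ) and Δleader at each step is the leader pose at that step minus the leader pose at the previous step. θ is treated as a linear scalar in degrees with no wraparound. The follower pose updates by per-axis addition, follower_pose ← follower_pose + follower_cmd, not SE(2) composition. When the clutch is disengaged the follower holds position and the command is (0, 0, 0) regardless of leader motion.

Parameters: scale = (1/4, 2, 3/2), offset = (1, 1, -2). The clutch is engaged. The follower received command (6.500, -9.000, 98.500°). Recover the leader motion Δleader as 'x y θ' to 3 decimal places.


axis x: (6.500 − 1) / (1/4) = 22.000
axis y: (-9.000 − 1) / (2) = -5.000
axis θ: (98.500 − -2) / (3/2) = 67.000

22.000 -5.000 67.000


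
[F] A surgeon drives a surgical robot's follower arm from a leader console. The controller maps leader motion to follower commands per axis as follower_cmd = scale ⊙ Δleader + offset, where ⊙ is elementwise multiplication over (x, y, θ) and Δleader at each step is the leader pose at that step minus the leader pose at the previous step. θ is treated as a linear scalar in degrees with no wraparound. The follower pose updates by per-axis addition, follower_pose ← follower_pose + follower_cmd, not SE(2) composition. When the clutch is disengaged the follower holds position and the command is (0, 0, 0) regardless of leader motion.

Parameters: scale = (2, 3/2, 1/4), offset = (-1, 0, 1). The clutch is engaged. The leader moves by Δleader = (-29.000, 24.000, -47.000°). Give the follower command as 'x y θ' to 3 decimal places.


-59.000 36.000 -10.750

axis x: 2·-29.000 + -1 = -59.000
axis y: 3/2·24.000 + 0 = 36.000
axis θ: 1/4·-47.000 + 1 = -10.750


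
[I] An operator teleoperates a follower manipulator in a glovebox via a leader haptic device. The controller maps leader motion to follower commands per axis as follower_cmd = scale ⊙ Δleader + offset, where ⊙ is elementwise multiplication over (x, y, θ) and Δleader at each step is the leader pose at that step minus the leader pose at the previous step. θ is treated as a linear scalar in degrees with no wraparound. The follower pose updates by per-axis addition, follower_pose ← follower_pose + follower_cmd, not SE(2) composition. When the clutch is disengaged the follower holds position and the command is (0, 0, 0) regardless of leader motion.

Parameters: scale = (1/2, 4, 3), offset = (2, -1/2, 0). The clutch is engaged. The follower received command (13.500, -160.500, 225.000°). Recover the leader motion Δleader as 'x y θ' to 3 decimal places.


23.000 -40.000 75.000

axis x: (13.500 − 2) / (1/2) = 23.000
axis y: (-160.500 − -1/2) / (4) = -40.000
axis θ: (225.000 − 0) / (3) = 75.000


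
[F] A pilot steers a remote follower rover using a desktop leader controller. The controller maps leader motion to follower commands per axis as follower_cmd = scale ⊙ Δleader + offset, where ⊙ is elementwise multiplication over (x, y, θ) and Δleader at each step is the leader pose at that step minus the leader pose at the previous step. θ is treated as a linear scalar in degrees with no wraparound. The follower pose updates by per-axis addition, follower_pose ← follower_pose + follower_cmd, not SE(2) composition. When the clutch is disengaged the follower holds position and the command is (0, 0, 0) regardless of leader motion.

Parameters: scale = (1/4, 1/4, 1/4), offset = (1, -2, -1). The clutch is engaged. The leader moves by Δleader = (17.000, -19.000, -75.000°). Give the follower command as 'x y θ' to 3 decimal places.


axis x: 1/4·17.000 + 1 = 5.250
axis y: 1/4·-19.000 + -2 = -6.750
axis θ: 1/4·-75.000 + -1 = -19.750

5.250 -6.750 -19.750


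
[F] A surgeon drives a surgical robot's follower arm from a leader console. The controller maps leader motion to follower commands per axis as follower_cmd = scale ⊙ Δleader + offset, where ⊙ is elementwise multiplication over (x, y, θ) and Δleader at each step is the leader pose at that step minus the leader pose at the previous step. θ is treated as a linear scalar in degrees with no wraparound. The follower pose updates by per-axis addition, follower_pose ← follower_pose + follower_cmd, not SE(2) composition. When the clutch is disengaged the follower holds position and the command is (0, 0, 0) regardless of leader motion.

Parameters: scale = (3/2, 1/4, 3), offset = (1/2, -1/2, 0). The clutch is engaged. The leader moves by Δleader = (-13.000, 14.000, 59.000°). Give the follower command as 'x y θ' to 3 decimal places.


axis x: 3/2·-13.000 + 1/2 = -19.000
axis y: 1/4·14.000 + -1/2 = 3.000
axis θ: 3·59.000 + 0 = 177.000

-19.000 3.000 177.000


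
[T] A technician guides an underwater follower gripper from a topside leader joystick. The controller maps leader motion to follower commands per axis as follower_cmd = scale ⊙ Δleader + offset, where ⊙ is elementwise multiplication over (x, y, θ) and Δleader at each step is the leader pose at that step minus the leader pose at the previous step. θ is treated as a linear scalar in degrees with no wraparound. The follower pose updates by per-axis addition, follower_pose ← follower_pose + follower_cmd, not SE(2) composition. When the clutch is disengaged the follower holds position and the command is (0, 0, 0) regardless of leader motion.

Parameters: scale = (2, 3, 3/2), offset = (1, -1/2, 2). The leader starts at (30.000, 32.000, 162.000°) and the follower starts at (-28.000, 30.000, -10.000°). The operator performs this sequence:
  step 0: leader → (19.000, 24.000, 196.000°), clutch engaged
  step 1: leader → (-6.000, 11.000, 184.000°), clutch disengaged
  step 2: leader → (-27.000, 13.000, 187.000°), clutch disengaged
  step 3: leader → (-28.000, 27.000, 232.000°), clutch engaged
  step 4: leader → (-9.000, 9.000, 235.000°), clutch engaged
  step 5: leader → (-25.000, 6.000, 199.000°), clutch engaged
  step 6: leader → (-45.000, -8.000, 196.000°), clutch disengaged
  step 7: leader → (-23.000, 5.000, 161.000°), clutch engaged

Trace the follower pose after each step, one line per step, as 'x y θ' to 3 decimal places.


step 0: Δleader=(-11.000, -8.000, 34.000°), engaged; cmd=(-21.000, -24.500, 53.000°) → follower=(-49.000, 5.500, 43.000°)
step 1: Δleader=(-25.000, -13.000, -12.000°), disengaged; cmd=(0,0,0) → follower holds at (-49.000, 5.500, 43.000°)
step 2: Δleader=(-21.000, 2.000, 3.000°), disengaged; cmd=(0,0,0) → follower holds at (-49.000, 5.500, 43.000°)
step 3: Δleader=(-1.000, 14.000, 45.000°), engaged; cmd=(-1.000, 41.500, 69.500°) → follower=(-50.000, 47.000, 112.500°)
step 4: Δleader=(19.000, -18.000, 3.000°), engaged; cmd=(39.000, -54.500, 6.500°) → follower=(-11.000, -7.500, 119.000°)
step 5: Δleader=(-16.000, -3.000, -36.000°), engaged; cmd=(-31.000, -9.500, -52.000°) → follower=(-42.000, -17.000, 67.000°)
step 6: Δleader=(-20.000, -14.000, -3.000°), disengaged; cmd=(0,0,0) → follower holds at (-42.000, -17.000, 67.000°)
step 7: Δleader=(22.000, 13.000, -35.000°), engaged; cmd=(45.000, 38.500, -50.500°) → follower=(3.000, 21.500, 16.500°)

-49.000 5.500 43.000
-49.000 5.500 43.000
-49.000 5.500 43.000
-50.000 47.000 112.500
-11.000 -7.500 119.000
-42.000 -17.000 67.000
-42.000 -17.000 67.000
3.000 21.500 16.500


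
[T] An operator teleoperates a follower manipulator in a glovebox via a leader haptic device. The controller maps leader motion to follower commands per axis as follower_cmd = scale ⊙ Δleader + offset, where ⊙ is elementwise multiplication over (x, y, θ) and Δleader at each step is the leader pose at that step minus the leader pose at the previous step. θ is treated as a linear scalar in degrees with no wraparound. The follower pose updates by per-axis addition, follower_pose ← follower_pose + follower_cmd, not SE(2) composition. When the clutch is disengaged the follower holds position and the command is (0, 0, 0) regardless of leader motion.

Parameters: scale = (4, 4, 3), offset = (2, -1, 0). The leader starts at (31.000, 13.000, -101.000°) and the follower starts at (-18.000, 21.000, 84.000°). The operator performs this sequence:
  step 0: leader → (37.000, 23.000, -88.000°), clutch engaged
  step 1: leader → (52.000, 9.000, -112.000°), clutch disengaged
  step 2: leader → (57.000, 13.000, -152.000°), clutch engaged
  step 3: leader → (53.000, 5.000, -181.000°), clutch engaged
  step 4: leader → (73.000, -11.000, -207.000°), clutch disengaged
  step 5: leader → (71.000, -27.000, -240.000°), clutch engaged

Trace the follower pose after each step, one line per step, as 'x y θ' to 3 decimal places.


8.000 60.000 123.000
8.000 60.000 123.000
30.000 75.000 3.000
16.000 42.000 -84.000
16.000 42.000 -84.000
10.000 -23.000 -183.000

step 0: Δleader=(6.000, 10.000, 13.000°), engaged; cmd=(26.000, 39.000, 39.000°) → follower=(8.000, 60.000, 123.000°)
step 1: Δleader=(15.000, -14.000, -24.000°), disengaged; cmd=(0,0,0) → follower holds at (8.000, 60.000, 123.000°)
step 2: Δleader=(5.000, 4.000, -40.000°), engaged; cmd=(22.000, 15.000, -120.000°) → follower=(30.000, 75.000, 3.000°)
step 3: Δleader=(-4.000, -8.000, -29.000°), engaged; cmd=(-14.000, -33.000, -87.000°) → follower=(16.000, 42.000, -84.000°)
step 4: Δleader=(20.000, -16.000, -26.000°), disengaged; cmd=(0,0,0) → follower holds at (16.000, 42.000, -84.000°)
step 5: Δleader=(-2.000, -16.000, -33.000°), engaged; cmd=(-6.000, -65.000, -99.000°) → follower=(10.000, -23.000, -183.000°)


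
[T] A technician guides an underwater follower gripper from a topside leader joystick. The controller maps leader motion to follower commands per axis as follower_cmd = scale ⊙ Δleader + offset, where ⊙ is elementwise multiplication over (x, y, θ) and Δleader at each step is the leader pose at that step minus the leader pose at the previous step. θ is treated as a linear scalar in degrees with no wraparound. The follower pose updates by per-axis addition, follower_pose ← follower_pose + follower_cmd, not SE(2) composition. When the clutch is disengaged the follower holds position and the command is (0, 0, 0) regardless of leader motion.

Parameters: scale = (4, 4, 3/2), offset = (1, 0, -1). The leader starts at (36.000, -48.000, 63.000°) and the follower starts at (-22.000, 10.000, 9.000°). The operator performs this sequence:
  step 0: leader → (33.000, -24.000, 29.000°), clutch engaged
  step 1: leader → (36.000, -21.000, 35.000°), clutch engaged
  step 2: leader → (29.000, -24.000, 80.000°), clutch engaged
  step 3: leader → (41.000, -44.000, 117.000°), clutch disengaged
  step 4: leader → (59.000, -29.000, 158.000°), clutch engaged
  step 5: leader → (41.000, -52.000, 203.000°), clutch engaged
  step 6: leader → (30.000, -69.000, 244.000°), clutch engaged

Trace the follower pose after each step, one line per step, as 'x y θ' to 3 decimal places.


-33.000 106.000 -43.000
-20.000 118.000 -35.000
-47.000 106.000 31.500
-47.000 106.000 31.500
26.000 166.000 92.000
-45.000 74.000 158.500
-88.000 6.000 219.000

step 0: Δleader=(-3.000, 24.000, -34.000°), engaged; cmd=(-11.000, 96.000, -52.000°) → follower=(-33.000, 106.000, -43.000°)
step 1: Δleader=(3.000, 3.000, 6.000°), engaged; cmd=(13.000, 12.000, 8.000°) → follower=(-20.000, 118.000, -35.000°)
step 2: Δleader=(-7.000, -3.000, 45.000°), engaged; cmd=(-27.000, -12.000, 66.500°) → follower=(-47.000, 106.000, 31.500°)
step 3: Δleader=(12.000, -20.000, 37.000°), disengaged; cmd=(0,0,0) → follower holds at (-47.000, 106.000, 31.500°)
step 4: Δleader=(18.000, 15.000, 41.000°), engaged; cmd=(73.000, 60.000, 60.500°) → follower=(26.000, 166.000, 92.000°)
step 5: Δleader=(-18.000, -23.000, 45.000°), engaged; cmd=(-71.000, -92.000, 66.500°) → follower=(-45.000, 74.000, 158.500°)
step 6: Δleader=(-11.000, -17.000, 41.000°), engaged; cmd=(-43.000, -68.000, 60.500°) → follower=(-88.000, 6.000, 219.000°)


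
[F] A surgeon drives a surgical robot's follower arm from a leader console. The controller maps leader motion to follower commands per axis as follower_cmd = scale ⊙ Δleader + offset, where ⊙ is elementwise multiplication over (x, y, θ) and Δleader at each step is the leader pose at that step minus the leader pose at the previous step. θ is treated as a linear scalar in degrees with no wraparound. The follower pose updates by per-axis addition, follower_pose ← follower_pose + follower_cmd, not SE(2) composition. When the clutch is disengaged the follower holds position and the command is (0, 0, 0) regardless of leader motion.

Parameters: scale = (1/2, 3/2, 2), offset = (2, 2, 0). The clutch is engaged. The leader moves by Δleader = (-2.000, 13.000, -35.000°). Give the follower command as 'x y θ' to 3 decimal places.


axis x: 1/2·-2.000 + 2 = 1.000
axis y: 3/2·13.000 + 2 = 21.500
axis θ: 2·-35.000 + 0 = -70.000

1.000 21.500 -70.000


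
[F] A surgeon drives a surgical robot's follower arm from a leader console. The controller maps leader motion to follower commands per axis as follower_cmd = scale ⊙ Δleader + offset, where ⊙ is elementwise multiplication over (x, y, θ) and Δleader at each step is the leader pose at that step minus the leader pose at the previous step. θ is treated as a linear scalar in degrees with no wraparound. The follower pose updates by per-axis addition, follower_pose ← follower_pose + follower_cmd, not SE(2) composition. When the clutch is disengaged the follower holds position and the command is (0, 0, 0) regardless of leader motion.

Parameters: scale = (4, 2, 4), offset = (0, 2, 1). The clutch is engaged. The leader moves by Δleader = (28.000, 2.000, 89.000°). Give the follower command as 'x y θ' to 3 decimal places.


axis x: 4·28.000 + 0 = 112.000
axis y: 2·2.000 + 2 = 6.000
axis θ: 4·89.000 + 1 = 357.000

112.000 6.000 357.000


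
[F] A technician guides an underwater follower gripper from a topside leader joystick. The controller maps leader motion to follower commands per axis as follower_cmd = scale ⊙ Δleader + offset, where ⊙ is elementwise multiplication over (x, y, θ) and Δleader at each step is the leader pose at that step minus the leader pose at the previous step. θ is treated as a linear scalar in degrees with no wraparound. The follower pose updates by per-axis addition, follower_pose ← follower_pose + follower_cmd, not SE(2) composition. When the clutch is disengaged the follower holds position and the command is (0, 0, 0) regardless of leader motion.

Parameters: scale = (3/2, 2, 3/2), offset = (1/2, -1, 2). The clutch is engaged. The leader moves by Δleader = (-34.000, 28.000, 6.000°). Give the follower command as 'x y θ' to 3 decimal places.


axis x: 3/2·-34.000 + 1/2 = -50.500
axis y: 2·28.000 + -1 = 55.000
axis θ: 3/2·6.000 + 2 = 11.000

-50.500 55.000 11.000


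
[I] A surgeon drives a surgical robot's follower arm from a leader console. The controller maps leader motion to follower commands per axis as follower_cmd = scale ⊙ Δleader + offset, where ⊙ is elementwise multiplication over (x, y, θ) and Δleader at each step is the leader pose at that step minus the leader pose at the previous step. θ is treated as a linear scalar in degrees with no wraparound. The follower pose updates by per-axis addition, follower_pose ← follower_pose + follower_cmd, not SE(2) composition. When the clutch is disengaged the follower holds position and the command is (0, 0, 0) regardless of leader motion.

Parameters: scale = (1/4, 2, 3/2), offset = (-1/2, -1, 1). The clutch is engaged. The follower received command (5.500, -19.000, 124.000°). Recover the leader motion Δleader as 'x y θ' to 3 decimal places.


axis x: (5.500 − -1/2) / (1/4) = 24.000
axis y: (-19.000 − -1) / (2) = -9.000
axis θ: (124.000 − 1) / (3/2) = 82.000

24.000 -9.000 82.000


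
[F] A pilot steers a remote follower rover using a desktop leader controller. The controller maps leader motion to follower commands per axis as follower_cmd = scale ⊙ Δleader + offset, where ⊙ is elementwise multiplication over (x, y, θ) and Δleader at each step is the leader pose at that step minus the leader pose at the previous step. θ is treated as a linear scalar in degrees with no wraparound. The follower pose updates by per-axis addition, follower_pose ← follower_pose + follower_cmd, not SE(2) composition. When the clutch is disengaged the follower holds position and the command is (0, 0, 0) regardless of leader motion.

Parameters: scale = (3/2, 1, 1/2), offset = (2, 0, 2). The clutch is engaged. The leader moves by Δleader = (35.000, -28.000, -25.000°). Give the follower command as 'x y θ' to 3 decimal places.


54.500 -28.000 -10.500

axis x: 3/2·35.000 + 2 = 54.500
axis y: 1·-28.000 + 0 = -28.000
axis θ: 1/2·-25.000 + 2 = -10.500


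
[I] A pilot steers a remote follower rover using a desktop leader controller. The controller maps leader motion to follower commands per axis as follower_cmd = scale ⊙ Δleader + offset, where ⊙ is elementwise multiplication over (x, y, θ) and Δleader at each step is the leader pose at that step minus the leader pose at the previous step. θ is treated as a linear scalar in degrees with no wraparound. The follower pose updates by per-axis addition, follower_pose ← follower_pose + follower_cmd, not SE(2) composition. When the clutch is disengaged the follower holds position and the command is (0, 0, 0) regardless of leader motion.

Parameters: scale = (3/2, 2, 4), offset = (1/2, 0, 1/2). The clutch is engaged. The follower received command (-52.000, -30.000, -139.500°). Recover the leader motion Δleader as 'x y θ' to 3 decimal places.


-35.000 -15.000 -35.000

axis x: (-52.000 − 1/2) / (3/2) = -35.000
axis y: (-30.000 − 0) / (2) = -15.000
axis θ: (-139.500 − 1/2) / (4) = -35.000


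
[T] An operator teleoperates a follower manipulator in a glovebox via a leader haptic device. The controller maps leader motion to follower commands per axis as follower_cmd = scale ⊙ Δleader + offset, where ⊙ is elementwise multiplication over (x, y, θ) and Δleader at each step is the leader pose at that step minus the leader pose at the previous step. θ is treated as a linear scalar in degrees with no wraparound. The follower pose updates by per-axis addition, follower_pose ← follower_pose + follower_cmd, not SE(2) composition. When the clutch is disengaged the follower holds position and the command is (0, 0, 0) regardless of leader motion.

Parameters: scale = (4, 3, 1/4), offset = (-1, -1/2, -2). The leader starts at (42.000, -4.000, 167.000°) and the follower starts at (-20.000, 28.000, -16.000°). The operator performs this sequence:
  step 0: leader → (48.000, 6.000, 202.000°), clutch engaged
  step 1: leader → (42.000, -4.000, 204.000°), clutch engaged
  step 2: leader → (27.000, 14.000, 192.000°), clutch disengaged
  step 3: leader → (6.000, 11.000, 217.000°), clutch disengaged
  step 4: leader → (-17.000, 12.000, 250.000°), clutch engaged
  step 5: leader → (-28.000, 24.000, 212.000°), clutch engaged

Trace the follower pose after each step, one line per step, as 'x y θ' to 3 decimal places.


3.000 57.500 -9.250
-22.000 27.000 -10.750
-22.000 27.000 -10.750
-22.000 27.000 -10.750
-115.000 29.500 -4.500
-160.000 65.000 -16.000

step 0: Δleader=(6.000, 10.000, 35.000°), engaged; cmd=(23.000, 29.500, 6.750°) → follower=(3.000, 57.500, -9.250°)
step 1: Δleader=(-6.000, -10.000, 2.000°), engaged; cmd=(-25.000, -30.500, -1.500°) → follower=(-22.000, 27.000, -10.750°)
step 2: Δleader=(-15.000, 18.000, -12.000°), disengaged; cmd=(0,0,0) → follower holds at (-22.000, 27.000, -10.750°)
step 3: Δleader=(-21.000, -3.000, 25.000°), disengaged; cmd=(0,0,0) → follower holds at (-22.000, 27.000, -10.750°)
step 4: Δleader=(-23.000, 1.000, 33.000°), engaged; cmd=(-93.000, 2.500, 6.250°) → follower=(-115.000, 29.500, -4.500°)
step 5: Δleader=(-11.000, 12.000, -38.000°), engaged; cmd=(-45.000, 35.500, -11.500°) → follower=(-160.000, 65.000, -16.000°)


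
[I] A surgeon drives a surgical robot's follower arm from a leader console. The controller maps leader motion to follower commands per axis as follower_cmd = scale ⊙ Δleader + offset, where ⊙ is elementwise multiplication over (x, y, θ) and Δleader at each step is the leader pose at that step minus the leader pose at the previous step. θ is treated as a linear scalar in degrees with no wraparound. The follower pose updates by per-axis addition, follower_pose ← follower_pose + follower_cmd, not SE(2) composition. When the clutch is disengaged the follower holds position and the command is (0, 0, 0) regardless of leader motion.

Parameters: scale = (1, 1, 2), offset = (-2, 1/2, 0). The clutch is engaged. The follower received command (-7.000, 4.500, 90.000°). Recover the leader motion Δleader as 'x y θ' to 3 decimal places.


axis x: (-7.000 − -2) / (1) = -5.000
axis y: (4.500 − 1/2) / (1) = 4.000
axis θ: (90.000 − 0) / (2) = 45.000

-5.000 4.000 45.000


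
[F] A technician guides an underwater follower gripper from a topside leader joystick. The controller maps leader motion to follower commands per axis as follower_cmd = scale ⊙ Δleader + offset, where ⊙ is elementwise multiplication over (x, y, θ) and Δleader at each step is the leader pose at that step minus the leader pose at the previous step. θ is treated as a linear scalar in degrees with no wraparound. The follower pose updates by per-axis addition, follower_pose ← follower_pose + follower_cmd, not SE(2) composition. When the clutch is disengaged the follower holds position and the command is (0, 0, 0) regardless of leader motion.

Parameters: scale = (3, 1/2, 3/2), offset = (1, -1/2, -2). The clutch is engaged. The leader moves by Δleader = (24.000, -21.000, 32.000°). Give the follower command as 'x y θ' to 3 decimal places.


axis x: 3·24.000 + 1 = 73.000
axis y: 1/2·-21.000 + -1/2 = -11.000
axis θ: 3/2·32.000 + -2 = 46.000

73.000 -11.000 46.000


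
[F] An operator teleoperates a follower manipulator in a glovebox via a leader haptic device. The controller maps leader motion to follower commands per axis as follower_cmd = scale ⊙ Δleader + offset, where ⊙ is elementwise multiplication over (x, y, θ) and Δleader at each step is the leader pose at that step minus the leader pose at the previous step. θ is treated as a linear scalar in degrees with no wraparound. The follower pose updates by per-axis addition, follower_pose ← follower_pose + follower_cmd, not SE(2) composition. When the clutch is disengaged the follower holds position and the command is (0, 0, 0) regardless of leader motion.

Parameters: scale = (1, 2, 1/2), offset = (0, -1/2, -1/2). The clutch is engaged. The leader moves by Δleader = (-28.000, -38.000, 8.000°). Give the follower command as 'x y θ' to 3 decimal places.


-28.000 -76.500 3.500

axis x: 1·-28.000 + 0 = -28.000
axis y: 2·-38.000 + -1/2 = -76.500
axis θ: 1/2·8.000 + -1/2 = 3.500


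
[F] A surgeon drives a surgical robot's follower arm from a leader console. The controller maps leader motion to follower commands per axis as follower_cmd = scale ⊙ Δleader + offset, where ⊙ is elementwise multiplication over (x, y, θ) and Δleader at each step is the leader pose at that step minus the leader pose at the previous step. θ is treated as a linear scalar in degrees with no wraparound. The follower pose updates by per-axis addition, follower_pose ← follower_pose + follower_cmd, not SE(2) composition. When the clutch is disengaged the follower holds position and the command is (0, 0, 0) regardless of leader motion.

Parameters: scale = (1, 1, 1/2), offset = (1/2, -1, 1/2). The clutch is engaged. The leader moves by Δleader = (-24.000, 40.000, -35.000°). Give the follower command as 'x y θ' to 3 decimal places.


-23.500 39.000 -17.000

axis x: 1·-24.000 + 1/2 = -23.500
axis y: 1·40.000 + -1 = 39.000
axis θ: 1/2·-35.000 + 1/2 = -17.000


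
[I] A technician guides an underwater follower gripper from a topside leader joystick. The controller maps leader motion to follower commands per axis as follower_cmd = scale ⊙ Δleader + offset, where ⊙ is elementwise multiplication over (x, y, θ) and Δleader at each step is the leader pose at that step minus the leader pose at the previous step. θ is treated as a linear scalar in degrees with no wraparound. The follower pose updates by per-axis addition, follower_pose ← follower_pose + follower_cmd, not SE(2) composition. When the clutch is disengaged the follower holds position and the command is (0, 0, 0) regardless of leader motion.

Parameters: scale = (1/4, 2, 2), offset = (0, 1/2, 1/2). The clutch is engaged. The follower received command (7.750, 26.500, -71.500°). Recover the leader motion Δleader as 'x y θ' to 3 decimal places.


31.000 13.000 -36.000

axis x: (7.750 − 0) / (1/4) = 31.000
axis y: (26.500 − 1/2) / (2) = 13.000
axis θ: (-71.500 − 1/2) / (2) = -36.000


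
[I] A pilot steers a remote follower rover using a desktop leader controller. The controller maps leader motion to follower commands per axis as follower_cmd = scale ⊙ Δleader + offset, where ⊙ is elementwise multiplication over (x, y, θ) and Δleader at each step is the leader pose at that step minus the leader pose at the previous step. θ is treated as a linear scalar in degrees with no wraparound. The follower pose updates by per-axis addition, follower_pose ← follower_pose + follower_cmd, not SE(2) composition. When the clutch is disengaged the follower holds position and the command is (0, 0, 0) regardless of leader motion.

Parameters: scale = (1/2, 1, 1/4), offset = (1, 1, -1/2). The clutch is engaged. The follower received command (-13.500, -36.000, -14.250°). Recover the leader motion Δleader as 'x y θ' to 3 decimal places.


-29.000 -37.000 -55.000

axis x: (-13.500 − 1) / (1/2) = -29.000
axis y: (-36.000 − 1) / (1) = -37.000
axis θ: (-14.250 − -1/2) / (1/4) = -55.000


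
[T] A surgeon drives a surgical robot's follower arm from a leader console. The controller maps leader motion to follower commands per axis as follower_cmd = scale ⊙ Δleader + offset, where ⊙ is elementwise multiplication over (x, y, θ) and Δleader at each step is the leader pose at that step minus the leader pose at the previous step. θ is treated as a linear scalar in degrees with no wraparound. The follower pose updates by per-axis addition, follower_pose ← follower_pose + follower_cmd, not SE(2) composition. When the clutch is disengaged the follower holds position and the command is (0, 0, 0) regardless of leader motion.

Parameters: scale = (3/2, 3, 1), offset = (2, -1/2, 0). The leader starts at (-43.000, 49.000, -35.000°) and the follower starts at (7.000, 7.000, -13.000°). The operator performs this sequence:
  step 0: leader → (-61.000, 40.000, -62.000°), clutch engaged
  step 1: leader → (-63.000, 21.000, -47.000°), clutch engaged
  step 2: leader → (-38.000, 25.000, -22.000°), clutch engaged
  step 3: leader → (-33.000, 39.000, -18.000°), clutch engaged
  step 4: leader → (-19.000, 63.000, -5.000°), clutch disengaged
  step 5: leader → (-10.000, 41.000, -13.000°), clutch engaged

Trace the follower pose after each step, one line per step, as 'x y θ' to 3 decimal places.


step 0: Δleader=(-18.000, -9.000, -27.000°), engaged; cmd=(-25.000, -27.500, -27.000°) → follower=(-18.000, -20.500, -40.000°)
step 1: Δleader=(-2.000, -19.000, 15.000°), engaged; cmd=(-1.000, -57.500, 15.000°) → follower=(-19.000, -78.000, -25.000°)
step 2: Δleader=(25.000, 4.000, 25.000°), engaged; cmd=(39.500, 11.500, 25.000°) → follower=(20.500, -66.500, 0.000°)
step 3: Δleader=(5.000, 14.000, 4.000°), engaged; cmd=(9.500, 41.500, 4.000°) → follower=(30.000, -25.000, 4.000°)
step 4: Δleader=(14.000, 24.000, 13.000°), disengaged; cmd=(0,0,0) → follower holds at (30.000, -25.000, 4.000°)
step 5: Δleader=(9.000, -22.000, -8.000°), engaged; cmd=(15.500, -66.500, -8.000°) → follower=(45.500, -91.500, -4.000°)

-18.000 -20.500 -40.000
-19.000 -78.000 -25.000
20.500 -66.500 0.000
30.000 -25.000 4.000
30.000 -25.000 4.000
45.500 -91.500 -4.000


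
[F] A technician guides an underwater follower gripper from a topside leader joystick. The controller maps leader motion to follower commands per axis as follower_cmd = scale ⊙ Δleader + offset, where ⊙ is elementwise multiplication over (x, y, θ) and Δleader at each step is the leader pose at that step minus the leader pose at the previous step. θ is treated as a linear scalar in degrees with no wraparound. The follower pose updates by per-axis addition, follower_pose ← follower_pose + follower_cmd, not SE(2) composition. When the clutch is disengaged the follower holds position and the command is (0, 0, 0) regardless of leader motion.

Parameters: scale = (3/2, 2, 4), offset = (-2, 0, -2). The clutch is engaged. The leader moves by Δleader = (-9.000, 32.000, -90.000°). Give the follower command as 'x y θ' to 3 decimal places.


-15.500 64.000 -362.000

axis x: 3/2·-9.000 + -2 = -15.500
axis y: 2·32.000 + 0 = 64.000
axis θ: 4·-90.000 + -2 = -362.000


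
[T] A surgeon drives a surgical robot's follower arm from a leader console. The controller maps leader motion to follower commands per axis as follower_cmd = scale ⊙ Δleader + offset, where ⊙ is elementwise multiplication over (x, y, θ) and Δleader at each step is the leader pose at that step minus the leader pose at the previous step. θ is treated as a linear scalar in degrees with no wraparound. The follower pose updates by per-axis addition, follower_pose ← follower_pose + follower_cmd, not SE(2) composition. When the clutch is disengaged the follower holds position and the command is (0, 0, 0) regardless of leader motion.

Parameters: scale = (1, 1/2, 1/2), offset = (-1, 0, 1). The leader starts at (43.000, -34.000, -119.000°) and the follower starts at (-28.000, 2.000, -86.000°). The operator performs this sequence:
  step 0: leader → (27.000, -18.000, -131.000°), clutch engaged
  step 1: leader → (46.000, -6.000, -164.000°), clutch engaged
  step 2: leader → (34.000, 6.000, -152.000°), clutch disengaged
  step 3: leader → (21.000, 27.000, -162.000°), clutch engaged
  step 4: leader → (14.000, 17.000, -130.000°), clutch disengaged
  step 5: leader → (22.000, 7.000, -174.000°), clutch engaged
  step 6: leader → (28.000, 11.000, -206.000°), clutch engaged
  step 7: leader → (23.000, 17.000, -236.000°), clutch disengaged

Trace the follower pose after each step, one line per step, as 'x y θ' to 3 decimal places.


step 0: Δleader=(-16.000, 16.000, -12.000°), engaged; cmd=(-17.000, 8.000, -5.000°) → follower=(-45.000, 10.000, -91.000°)
step 1: Δleader=(19.000, 12.000, -33.000°), engaged; cmd=(18.000, 6.000, -15.500°) → follower=(-27.000, 16.000, -106.500°)
step 2: Δleader=(-12.000, 12.000, 12.000°), disengaged; cmd=(0,0,0) → follower holds at (-27.000, 16.000, -106.500°)
step 3: Δleader=(-13.000, 21.000, -10.000°), engaged; cmd=(-14.000, 10.500, -4.000°) → follower=(-41.000, 26.500, -110.500°)
step 4: Δleader=(-7.000, -10.000, 32.000°), disengaged; cmd=(0,0,0) → follower holds at (-41.000, 26.500, -110.500°)
step 5: Δleader=(8.000, -10.000, -44.000°), engaged; cmd=(7.000, -5.000, -21.000°) → follower=(-34.000, 21.500, -131.500°)
step 6: Δleader=(6.000, 4.000, -32.000°), engaged; cmd=(5.000, 2.000, -15.000°) → follower=(-29.000, 23.500, -146.500°)
step 7: Δleader=(-5.000, 6.000, -30.000°), disengaged; cmd=(0,0,0) → follower holds at (-29.000, 23.500, -146.500°)

-45.000 10.000 -91.000
-27.000 16.000 -106.500
-27.000 16.000 -106.500
-41.000 26.500 -110.500
-41.000 26.500 -110.500
-34.000 21.500 -131.500
-29.000 23.500 -146.500
-29.000 23.500 -146.500


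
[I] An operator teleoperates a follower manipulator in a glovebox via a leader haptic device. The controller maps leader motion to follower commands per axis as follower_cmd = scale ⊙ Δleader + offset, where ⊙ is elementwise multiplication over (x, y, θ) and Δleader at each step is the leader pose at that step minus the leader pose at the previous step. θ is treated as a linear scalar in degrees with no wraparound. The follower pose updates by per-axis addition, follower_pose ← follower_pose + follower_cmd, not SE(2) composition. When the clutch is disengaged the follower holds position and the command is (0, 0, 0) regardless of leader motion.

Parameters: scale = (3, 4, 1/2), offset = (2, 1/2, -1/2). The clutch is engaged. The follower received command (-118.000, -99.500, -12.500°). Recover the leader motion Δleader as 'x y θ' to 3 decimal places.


axis x: (-118.000 − 2) / (3) = -40.000
axis y: (-99.500 − 1/2) / (4) = -25.000
axis θ: (-12.500 − -1/2) / (1/2) = -24.000

-40.000 -25.000 -24.000


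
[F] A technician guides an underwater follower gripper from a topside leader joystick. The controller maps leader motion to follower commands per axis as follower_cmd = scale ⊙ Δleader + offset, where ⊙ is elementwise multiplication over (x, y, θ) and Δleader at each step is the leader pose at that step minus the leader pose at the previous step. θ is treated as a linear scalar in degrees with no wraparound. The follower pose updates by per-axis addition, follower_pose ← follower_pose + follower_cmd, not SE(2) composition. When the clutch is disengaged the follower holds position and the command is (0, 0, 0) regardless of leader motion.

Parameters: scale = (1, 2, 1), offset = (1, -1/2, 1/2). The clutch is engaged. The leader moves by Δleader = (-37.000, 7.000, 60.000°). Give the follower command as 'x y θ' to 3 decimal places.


-36.000 13.500 60.500

axis x: 1·-37.000 + 1 = -36.000
axis y: 2·7.000 + -1/2 = 13.500
axis θ: 1·60.000 + 1/2 = 60.500
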